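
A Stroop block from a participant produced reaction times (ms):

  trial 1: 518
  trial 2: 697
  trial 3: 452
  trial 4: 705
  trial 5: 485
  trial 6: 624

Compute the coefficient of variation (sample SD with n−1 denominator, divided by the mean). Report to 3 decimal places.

n = 6, Σ = 3481, M = 580.1667
Σ(x−M)² = 60502.833; s = √(60502.833/5) = 110.0026
CV = 110.0026 / 580.1667 = 0.18961

0.190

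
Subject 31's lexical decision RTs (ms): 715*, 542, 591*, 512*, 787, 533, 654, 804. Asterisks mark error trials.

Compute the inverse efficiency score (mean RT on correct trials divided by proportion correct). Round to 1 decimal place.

1062.4 ms

Correct trials (n=5): 542, 787, 533, 654, 804
Mean correct RT = 3320/5 = 664.0000 ms
Proportion correct = 5/8
IES = 664.0000 / (5/8) = 1062.400 ms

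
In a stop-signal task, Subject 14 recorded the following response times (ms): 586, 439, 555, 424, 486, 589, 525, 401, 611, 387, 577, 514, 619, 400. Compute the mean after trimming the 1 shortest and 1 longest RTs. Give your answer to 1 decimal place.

Sorted: 387, 400, 401, 424, 439, 486, 514, 525, 555, 577, 586, 589, 611, 619
Drop lowest 1 (387) and highest 1 (619)
Remaining (n=12): Σ = 6107, mean = 6107/12 = 508.917

508.9 ms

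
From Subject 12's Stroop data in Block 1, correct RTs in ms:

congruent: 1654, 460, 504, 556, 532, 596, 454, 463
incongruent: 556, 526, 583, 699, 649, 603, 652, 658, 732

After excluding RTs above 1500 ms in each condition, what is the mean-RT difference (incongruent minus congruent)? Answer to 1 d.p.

119.4 ms

congruent: exclude 1654
M(congruent) = 3565/7 = 509.286
M(incongruent) = 5658/9 = 628.667
Difference = 628.667 − 509.286 = 119.381 ms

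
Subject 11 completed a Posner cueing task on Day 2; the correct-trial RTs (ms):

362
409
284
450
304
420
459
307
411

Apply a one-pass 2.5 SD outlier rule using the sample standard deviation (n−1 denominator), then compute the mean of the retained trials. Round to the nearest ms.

n = 9, ΣRT = 3406, M = 378.444
Σ(x−M)² = 35166.22; s = √(35166.22/8) = 66.301
Cutoffs: 378.444 ± 2.5·66.301 → [212.7, 544.2]
No RTs fall outside the cutoffs; all 9 retained. Mean = 3406/9 = 378.444

378 ms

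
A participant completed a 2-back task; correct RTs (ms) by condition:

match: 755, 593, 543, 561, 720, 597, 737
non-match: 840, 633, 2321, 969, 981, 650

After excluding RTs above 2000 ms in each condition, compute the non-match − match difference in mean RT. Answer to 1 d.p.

170.9 ms

non-match: exclude 2321
M(match) = 4506/7 = 643.714
M(non-match) = 4073/5 = 814.600
Difference = 814.600 − 643.714 = 170.886 ms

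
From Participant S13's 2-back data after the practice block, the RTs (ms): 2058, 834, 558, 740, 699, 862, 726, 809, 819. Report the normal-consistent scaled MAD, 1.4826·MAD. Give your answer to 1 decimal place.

Sorted: 558, 699, 726, 740, 809, 819, 834, 862, 2058 → median = 809
|x − 809| sorted: 0, 10, 25, 53, 69, 83, 110, 251, 1249 → MAD = 69
Robust SD ≈ 1.4826 × 69 = 102.299

102.3 ms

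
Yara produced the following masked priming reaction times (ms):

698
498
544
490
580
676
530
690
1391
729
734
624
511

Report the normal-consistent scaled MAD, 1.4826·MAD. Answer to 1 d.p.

139.4 ms

Sorted: 490, 498, 511, 530, 544, 580, 624, 676, 690, 698, 729, 734, 1391 → median = 624
|x − 624| sorted: 0, 44, 52, 66, 74, 80, 94, 105, 110, 113, 126, 134, 767 → MAD = 94
Robust SD ≈ 1.4826 × 94 = 139.364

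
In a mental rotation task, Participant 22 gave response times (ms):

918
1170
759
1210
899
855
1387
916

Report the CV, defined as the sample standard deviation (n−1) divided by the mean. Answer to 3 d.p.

0.212

n = 8, Σ = 8114, M = 1014.2500
Σ(x−M)² = 324231.500; s = √(324231.500/7) = 215.2180
CV = 215.2180 / 1014.2500 = 0.21219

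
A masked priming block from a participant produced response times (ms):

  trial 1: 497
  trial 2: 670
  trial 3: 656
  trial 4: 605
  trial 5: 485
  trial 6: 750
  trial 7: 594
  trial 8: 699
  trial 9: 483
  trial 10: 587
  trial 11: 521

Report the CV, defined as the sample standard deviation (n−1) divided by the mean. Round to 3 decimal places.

n = 11, Σ = 6547, M = 595.1818
Σ(x−M)² = 84075.636; s = √(84075.636/10) = 91.6928
CV = 91.6928 / 595.1818 = 0.15406

0.154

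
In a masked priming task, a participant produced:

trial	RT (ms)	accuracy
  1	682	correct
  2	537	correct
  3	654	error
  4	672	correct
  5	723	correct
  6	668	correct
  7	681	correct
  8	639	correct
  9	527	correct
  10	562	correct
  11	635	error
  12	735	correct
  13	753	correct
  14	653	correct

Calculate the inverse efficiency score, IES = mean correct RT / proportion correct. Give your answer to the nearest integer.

Correct trials (n=12): 682, 537, 672, 723, 668, 681, 639, 527, 562, 735, 753, 653
Mean correct RT = 7832/12 = 652.6667 ms
Proportion correct = 12/14
IES = 652.6667 / (12/14) = 761.444 ms

761 ms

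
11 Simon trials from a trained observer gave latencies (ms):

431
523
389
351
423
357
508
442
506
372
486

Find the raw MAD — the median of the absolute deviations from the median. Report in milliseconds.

59 ms

Sorted: 351, 357, 372, 389, 423, 431, 442, 486, 506, 508, 523 → median = 431
|x − 431|: 0, 92, 42, 80, 8, 74, 77, 11, 75, 59, 55
Sorted deviations: 0, 8, 11, 42, 55, 59, 74, 75, 77, 80, 92 → MAD = 59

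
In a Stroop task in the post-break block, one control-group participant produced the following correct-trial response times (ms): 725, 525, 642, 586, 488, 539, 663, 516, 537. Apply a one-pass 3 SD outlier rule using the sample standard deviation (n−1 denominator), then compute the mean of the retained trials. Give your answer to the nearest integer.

580 ms

n = 9, ΣRT = 5221, M = 580.111
Σ(x−M)² = 50908.89; s = √(50908.89/8) = 79.772
Cutoffs: 580.111 ± 3·79.772 → [340.8, 819.4]
No RTs fall outside the cutoffs; all 9 retained. Mean = 5221/9 = 580.111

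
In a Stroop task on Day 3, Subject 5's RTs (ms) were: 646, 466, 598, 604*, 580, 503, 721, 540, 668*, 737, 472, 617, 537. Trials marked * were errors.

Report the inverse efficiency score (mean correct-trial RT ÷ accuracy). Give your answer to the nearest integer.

689 ms

Correct trials (n=11): 646, 466, 598, 580, 503, 721, 540, 737, 472, 617, 537
Mean correct RT = 6417/11 = 583.3636 ms
Proportion correct = 11/13
IES = 583.3636 / (11/13) = 689.430 ms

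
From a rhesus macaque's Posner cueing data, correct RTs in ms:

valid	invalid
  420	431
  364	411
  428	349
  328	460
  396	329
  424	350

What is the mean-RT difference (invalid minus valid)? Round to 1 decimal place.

M(valid) = 2360/6 = 393.333
M(invalid) = 2330/6 = 388.333
Difference = 388.333 − 393.333 = -5.000 ms

-5.0 ms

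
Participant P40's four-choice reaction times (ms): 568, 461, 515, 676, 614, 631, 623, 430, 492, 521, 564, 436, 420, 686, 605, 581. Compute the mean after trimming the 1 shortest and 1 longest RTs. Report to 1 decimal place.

551.2 ms

Sorted: 420, 430, 436, 461, 492, 515, 521, 564, 568, 581, 605, 614, 623, 631, 676, 686
Drop lowest 1 (420) and highest 1 (686)
Remaining (n=14): Σ = 7717, mean = 7717/14 = 551.214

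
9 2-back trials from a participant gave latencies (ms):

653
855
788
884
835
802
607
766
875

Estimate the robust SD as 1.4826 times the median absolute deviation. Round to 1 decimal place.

Sorted: 607, 653, 766, 788, 802, 835, 855, 875, 884 → median = 802
|x − 802| sorted: 0, 14, 33, 36, 53, 73, 82, 149, 195 → MAD = 53
Robust SD ≈ 1.4826 × 53 = 78.578

78.6 ms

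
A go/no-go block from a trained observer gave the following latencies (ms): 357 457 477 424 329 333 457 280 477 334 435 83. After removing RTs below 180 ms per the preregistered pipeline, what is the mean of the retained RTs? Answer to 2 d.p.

396.36 ms

Excluded: 83
Retained (n=11): Σ = 4360
Mean = 4360/11 = 396.3636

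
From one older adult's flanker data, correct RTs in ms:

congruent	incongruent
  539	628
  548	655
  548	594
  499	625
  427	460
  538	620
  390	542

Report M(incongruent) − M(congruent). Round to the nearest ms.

91 ms

M(congruent) = 3489/7 = 498.429
M(incongruent) = 4124/7 = 589.143
Difference = 589.143 − 498.429 = 90.714 ms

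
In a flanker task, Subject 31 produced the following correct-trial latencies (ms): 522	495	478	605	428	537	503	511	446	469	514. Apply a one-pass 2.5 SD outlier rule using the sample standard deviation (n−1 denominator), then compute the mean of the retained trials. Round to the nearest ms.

n = 11, ΣRT = 5508, M = 500.727
Σ(x−M)² = 22768.18; s = √(22768.18/10) = 47.716
Cutoffs: 500.727 ± 2.5·47.716 → [381.4, 620.0]
No RTs fall outside the cutoffs; all 11 retained. Mean = 5508/11 = 500.727

501 ms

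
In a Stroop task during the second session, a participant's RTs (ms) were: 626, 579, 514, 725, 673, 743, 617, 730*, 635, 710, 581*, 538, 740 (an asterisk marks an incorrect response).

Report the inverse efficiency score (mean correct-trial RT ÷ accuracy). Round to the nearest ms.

Correct trials (n=11): 626, 579, 514, 725, 673, 743, 617, 635, 710, 538, 740
Mean correct RT = 7100/11 = 645.4545 ms
Proportion correct = 11/13
IES = 645.4545 / (11/13) = 762.810 ms

763 ms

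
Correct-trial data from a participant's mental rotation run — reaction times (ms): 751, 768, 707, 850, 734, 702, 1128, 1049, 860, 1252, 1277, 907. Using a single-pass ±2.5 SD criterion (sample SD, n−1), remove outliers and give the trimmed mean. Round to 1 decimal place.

915.4 ms

n = 12, ΣRT = 10985, M = 915.417
Σ(x−M)² = 485148.92; s = √(485148.92/11) = 210.011
Cutoffs: 915.417 ± 2.5·210.011 → [390.4, 1440.4]
No RTs fall outside the cutoffs; all 12 retained. Mean = 10985/12 = 915.417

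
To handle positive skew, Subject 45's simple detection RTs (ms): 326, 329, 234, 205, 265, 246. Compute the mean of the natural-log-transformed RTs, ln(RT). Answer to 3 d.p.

5.574

ln(RT): 5.7869, 5.7961, 5.4553, 5.3230, 5.5797, 5.5053
Σ ln(RT) = 33.4463
Mean = 33.4463/6 = 5.57439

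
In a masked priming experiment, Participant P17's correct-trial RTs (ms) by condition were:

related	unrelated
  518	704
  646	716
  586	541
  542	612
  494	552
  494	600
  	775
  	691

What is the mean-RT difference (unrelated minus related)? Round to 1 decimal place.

102.2 ms

M(related) = 3280/6 = 546.667
M(unrelated) = 5191/8 = 648.875
Difference = 648.875 − 546.667 = 102.208 ms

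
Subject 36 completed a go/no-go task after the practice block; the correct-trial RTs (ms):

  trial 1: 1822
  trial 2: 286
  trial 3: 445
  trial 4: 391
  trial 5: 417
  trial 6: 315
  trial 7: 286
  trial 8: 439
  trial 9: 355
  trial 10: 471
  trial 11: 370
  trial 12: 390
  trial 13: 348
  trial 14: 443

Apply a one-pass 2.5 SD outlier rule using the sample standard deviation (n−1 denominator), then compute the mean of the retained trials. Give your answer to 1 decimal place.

381.2 ms

n = 14, ΣRT = 6778, M = 484.143
Σ(x−M)² = 1972715.71; s = √(1972715.71/13) = 389.548
Cutoffs: 484.143 ± 2.5·389.548 → [-489.7, 1458.0]
Outside: 1822 → excluded.
Retained (n=13): Σ = 4956, mean = 4956/13 = 381.231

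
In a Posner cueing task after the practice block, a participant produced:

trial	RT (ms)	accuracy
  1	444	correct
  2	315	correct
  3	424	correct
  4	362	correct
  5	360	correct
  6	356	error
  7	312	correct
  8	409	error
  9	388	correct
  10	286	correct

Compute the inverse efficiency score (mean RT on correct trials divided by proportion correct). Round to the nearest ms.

452 ms

Correct trials (n=8): 444, 315, 424, 362, 360, 312, 388, 286
Mean correct RT = 2891/8 = 361.3750 ms
Proportion correct = 8/10
IES = 361.3750 / (8/10) = 451.719 ms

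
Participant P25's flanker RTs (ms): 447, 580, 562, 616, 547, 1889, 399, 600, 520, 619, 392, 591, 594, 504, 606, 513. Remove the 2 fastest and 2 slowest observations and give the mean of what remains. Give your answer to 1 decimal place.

Sorted: 392, 399, 447, 504, 513, 520, 547, 562, 580, 591, 594, 600, 606, 616, 619, 1889
Drop lowest 2 (392, 399) and highest 2 (619, 1889)
Remaining (n=12): Σ = 6680, mean = 6680/12 = 556.667

556.7 ms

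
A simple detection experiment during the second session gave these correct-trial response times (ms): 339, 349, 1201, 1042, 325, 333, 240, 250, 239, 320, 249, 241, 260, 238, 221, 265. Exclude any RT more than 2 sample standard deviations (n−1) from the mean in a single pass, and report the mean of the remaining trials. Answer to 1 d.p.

n = 16, ΣRT = 6112, M = 382.000
Σ(x−M)² = 1289630.00; s = √(1289630.00/15) = 293.216
Cutoffs: 382.000 ± 2·293.216 → [-204.4, 968.4]
Outside: 1042, 1201 → excluded.
Retained (n=14): Σ = 3869, mean = 3869/14 = 276.357

276.4 ms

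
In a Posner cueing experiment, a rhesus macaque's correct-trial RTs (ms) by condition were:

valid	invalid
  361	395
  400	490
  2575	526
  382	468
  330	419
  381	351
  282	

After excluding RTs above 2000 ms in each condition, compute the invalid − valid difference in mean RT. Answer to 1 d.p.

valid: exclude 2575
M(valid) = 2136/6 = 356.000
M(invalid) = 2649/6 = 441.500
Difference = 441.500 − 356.000 = 85.500 ms

85.5 ms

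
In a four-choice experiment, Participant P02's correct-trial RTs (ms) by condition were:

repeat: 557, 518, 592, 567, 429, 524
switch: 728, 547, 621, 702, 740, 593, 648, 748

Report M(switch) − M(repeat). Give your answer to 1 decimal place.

134.7 ms

M(repeat) = 3187/6 = 531.167
M(switch) = 5327/8 = 665.875
Difference = 665.875 − 531.167 = 134.708 ms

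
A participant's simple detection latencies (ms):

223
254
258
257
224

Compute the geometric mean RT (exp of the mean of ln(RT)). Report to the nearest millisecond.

243 ms

ln(RT): 5.4072, 5.5373, 5.5530, 5.5491, 5.4116
Mean ln(RT) = 27.4582/5 = 5.49164
Geometric mean = exp(5.49164) = 242.65 ms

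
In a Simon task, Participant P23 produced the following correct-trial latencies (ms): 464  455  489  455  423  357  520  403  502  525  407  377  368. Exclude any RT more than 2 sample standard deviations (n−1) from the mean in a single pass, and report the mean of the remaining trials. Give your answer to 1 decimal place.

n = 13, ΣRT = 5745, M = 441.923
Σ(x−M)² = 39636.92; s = √(39636.92/12) = 57.472
Cutoffs: 441.923 ± 2·57.472 → [327.0, 556.9]
No RTs fall outside the cutoffs; all 13 retained. Mean = 5745/13 = 441.923

441.9 ms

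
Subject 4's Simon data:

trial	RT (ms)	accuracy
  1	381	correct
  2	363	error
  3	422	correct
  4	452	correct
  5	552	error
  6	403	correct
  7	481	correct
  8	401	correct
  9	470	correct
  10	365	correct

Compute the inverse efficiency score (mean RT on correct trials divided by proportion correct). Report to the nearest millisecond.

Correct trials (n=8): 381, 422, 452, 403, 481, 401, 470, 365
Mean correct RT = 3375/8 = 421.8750 ms
Proportion correct = 8/10
IES = 421.8750 / (8/10) = 527.344 ms

527 ms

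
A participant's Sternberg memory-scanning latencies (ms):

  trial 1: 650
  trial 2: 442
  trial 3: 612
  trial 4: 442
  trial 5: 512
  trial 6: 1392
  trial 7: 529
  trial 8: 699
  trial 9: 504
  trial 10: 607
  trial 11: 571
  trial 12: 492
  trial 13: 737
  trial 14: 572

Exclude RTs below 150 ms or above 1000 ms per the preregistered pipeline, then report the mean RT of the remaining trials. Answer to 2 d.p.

Excluded: 1392
Retained (n=13): Σ = 7369
Mean = 7369/13 = 566.8462

566.85 ms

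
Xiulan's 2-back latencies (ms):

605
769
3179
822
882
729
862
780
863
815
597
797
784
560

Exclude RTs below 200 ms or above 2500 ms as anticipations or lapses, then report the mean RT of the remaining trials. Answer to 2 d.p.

758.85 ms

Excluded: 3179
Retained (n=13): Σ = 9865
Mean = 9865/13 = 758.8462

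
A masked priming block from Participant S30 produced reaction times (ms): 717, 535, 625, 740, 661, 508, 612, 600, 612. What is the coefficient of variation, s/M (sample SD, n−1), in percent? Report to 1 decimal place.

12.1%

n = 9, Σ = 5610, M = 623.3333
Σ(x−M)² = 45712.000; s = √(45712.000/8) = 75.5910
CV = 75.5910 / 623.3333 = 0.12127 = 12.127%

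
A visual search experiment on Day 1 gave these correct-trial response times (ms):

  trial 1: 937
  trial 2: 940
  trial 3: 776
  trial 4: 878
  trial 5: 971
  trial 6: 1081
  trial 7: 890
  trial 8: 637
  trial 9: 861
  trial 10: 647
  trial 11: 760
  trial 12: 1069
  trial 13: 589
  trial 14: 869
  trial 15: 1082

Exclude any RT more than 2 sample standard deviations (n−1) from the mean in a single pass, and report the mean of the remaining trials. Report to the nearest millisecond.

866 ms

n = 15, ΣRT = 12987, M = 865.800
Σ(x−M)² = 352852.40; s = √(352852.40/14) = 158.757
Cutoffs: 865.800 ± 2·158.757 → [548.3, 1183.3]
No RTs fall outside the cutoffs; all 15 retained. Mean = 12987/15 = 865.800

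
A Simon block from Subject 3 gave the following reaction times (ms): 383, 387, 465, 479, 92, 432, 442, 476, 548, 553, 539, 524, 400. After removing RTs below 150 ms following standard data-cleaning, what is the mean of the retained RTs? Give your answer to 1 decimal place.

469.0 ms

Excluded: 92
Retained (n=12): Σ = 5628
Mean = 5628/12 = 469.0000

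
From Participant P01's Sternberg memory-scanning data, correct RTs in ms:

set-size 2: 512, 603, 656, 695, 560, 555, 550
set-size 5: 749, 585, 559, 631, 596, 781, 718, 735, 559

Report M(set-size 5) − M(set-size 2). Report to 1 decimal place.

66.9 ms

M(set-size 2) = 4131/7 = 590.143
M(set-size 5) = 5913/9 = 657.000
Difference = 657.000 − 590.143 = 66.857 ms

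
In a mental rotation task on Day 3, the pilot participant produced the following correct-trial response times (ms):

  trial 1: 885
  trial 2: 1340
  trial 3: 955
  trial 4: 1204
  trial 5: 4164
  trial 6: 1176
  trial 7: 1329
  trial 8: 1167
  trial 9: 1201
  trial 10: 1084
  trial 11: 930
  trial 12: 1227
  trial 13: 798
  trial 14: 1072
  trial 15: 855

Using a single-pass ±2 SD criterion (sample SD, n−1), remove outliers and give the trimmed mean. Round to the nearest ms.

n = 15, ΣRT = 19387, M = 1292.467
Σ(x−M)² = 9238315.73; s = √(9238315.73/14) = 812.330
Cutoffs: 1292.467 ± 2·812.330 → [-332.2, 2917.1]
Outside: 4164 → excluded.
Retained (n=14): Σ = 15223, mean = 15223/14 = 1087.357

1087 ms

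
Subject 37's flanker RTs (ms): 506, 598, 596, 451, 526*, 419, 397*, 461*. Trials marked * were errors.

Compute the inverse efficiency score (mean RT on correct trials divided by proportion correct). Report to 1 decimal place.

822.4 ms

Correct trials (n=5): 506, 598, 596, 451, 419
Mean correct RT = 2570/5 = 514.0000 ms
Proportion correct = 5/8
IES = 514.0000 / (5/8) = 822.400 ms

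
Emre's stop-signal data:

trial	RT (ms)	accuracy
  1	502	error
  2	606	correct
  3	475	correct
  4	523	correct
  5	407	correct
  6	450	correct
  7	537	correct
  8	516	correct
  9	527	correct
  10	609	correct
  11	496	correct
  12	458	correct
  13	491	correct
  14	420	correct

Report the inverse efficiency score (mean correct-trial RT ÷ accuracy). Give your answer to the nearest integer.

540 ms

Correct trials (n=13): 606, 475, 523, 407, 450, 537, 516, 527, 609, 496, 458, 491, 420
Mean correct RT = 6515/13 = 501.1538 ms
Proportion correct = 13/14
IES = 501.1538 / (13/14) = 539.704 ms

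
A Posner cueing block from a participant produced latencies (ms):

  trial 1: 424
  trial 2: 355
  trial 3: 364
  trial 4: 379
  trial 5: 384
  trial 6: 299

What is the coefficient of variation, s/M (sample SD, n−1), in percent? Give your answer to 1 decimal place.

11.2%

n = 6, Σ = 2205, M = 367.5000
Σ(x−M)² = 8457.500; s = √(8457.500/5) = 41.1278
CV = 41.1278 / 367.5000 = 0.11191 = 11.191%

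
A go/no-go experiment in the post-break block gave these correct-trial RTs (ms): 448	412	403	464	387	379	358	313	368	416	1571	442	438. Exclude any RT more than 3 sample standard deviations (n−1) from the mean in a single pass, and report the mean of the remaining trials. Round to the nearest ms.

n = 13, ΣRT = 6399, M = 492.231
Σ(x−M)² = 1281640.31; s = √(1281640.31/12) = 326.808
Cutoffs: 492.231 ± 3·326.808 → [-488.2, 1472.7]
Outside: 1571 → excluded.
Retained (n=12): Σ = 4828, mean = 4828/12 = 402.333

402 ms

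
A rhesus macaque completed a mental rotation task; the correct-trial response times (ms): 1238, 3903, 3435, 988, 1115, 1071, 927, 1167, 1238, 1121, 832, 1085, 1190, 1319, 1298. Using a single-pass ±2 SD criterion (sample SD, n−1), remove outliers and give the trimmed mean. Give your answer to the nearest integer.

n = 15, ΣRT = 21927, M = 1461.800
Σ(x−M)² = 11599416.40; s = √(11599416.40/14) = 910.236
Cutoffs: 1461.800 ± 2·910.236 → [-358.7, 3282.3]
Outside: 3435, 3903 → excluded.
Retained (n=13): Σ = 14589, mean = 14589/13 = 1122.231

1122 ms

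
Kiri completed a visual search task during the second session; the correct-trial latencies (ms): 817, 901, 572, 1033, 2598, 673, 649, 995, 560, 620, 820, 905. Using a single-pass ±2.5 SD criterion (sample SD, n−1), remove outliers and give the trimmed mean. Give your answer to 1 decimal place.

n = 12, ΣRT = 11143, M = 928.583
Σ(x−M)² = 3329542.92; s = √(3329542.92/11) = 550.169
Cutoffs: 928.583 ± 2.5·550.169 → [-446.8, 2304.0]
Outside: 2598 → excluded.
Retained (n=11): Σ = 8545, mean = 8545/11 = 776.818

776.8 ms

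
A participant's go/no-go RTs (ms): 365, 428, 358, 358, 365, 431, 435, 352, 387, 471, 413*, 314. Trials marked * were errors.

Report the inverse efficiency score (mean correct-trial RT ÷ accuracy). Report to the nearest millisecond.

423 ms

Correct trials (n=11): 365, 428, 358, 358, 365, 431, 435, 352, 387, 471, 314
Mean correct RT = 4264/11 = 387.6364 ms
Proportion correct = 11/12
IES = 387.6364 / (11/12) = 422.876 ms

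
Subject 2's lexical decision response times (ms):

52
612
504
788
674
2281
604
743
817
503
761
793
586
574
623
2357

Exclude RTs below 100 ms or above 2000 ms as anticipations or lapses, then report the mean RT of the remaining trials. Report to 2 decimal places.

Excluded: 52, 2281, 2357
Retained (n=13): Σ = 8582
Mean = 8582/13 = 660.1538

660.15 ms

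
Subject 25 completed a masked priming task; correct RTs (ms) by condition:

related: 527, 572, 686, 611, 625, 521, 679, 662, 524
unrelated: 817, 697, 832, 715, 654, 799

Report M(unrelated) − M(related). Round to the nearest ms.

152 ms

M(related) = 5407/9 = 600.778
M(unrelated) = 4514/6 = 752.333
Difference = 752.333 − 600.778 = 151.556 ms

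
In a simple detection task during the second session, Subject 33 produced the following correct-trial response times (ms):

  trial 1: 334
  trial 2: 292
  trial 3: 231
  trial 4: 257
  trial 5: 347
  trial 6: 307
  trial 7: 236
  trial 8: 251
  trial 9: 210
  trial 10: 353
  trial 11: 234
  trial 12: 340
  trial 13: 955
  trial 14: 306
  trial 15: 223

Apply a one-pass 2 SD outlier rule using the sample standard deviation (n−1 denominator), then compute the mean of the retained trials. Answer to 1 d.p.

n = 15, ΣRT = 4876, M = 325.067
Σ(x−M)² = 459014.93; s = √(459014.93/14) = 181.071
Cutoffs: 325.067 ± 2·181.071 → [-37.1, 687.2]
Outside: 955 → excluded.
Retained (n=14): Σ = 3921, mean = 3921/14 = 280.071

280.1 ms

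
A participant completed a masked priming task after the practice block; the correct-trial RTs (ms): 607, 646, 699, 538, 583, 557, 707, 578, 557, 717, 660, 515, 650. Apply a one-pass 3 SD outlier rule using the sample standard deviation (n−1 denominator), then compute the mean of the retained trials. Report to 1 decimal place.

616.5 ms

n = 13, ΣRT = 8014, M = 616.462
Σ(x−M)² = 55221.23; s = √(55221.23/12) = 67.836
Cutoffs: 616.462 ± 3·67.836 → [413.0, 820.0]
No RTs fall outside the cutoffs; all 13 retained. Mean = 8014/13 = 616.462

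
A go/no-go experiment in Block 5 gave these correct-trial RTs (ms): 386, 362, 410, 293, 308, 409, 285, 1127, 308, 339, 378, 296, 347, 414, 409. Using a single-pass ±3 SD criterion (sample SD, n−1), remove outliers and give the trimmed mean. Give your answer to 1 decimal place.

353.1 ms

n = 15, ΣRT = 6071, M = 404.733
Σ(x−M)² = 589722.93; s = √(589722.93/14) = 205.239
Cutoffs: 404.733 ± 3·205.239 → [-211.0, 1020.5]
Outside: 1127 → excluded.
Retained (n=14): Σ = 4944, mean = 4944/14 = 353.143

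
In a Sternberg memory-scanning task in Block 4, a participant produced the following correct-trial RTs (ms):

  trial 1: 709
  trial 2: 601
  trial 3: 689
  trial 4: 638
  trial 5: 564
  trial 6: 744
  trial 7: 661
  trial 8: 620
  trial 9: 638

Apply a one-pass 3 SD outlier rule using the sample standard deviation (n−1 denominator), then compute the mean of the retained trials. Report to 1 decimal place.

651.6 ms

n = 9, ΣRT = 5864, M = 651.556
Σ(x−M)² = 24922.22; s = √(24922.22/8) = 55.815
Cutoffs: 651.556 ± 3·55.815 → [484.1, 819.0]
No RTs fall outside the cutoffs; all 9 retained. Mean = 5864/9 = 651.556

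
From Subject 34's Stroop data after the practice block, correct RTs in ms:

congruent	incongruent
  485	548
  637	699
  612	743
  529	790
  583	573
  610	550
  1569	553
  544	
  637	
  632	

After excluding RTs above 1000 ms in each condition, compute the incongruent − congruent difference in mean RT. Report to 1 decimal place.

congruent: exclude 1569
M(congruent) = 5269/9 = 585.444
M(incongruent) = 4456/7 = 636.571
Difference = 636.571 − 585.444 = 51.127 ms

51.1 ms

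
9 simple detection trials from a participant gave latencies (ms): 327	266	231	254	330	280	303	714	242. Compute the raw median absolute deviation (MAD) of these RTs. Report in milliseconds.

Sorted: 231, 242, 254, 266, 280, 303, 327, 330, 714 → median = 280
|x − 280|: 47, 14, 49, 26, 50, 0, 23, 434, 38
Sorted deviations: 0, 14, 23, 26, 38, 47, 49, 50, 434 → MAD = 38

38 ms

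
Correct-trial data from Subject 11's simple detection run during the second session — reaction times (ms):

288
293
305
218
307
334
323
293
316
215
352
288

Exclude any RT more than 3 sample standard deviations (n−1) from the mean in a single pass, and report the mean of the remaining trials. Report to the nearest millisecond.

n = 12, ΣRT = 3532, M = 294.333
Σ(x−M)² = 18668.67; s = √(18668.67/11) = 41.196
Cutoffs: 294.333 ± 3·41.196 → [170.7, 417.9]
No RTs fall outside the cutoffs; all 12 retained. Mean = 3532/12 = 294.333

294 ms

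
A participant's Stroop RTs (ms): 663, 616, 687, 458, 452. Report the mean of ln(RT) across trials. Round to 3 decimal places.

6.339

ln(RT): 6.4968, 6.4232, 6.5323, 6.1269, 6.1137
Σ ln(RT) = 31.6929
Mean = 31.6929/5 = 6.33858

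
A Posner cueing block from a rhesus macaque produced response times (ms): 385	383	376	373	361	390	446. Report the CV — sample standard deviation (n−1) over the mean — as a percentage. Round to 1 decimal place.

7.1%

n = 7, Σ = 2714, M = 387.7143
Σ(x−M)² = 4499.429; s = √(4499.429/6) = 27.3844
CV = 27.3844 / 387.7143 = 0.07063 = 7.063%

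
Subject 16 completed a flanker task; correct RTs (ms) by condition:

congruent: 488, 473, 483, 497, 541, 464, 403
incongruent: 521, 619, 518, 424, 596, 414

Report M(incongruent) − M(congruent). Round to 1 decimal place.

36.9 ms

M(congruent) = 3349/7 = 478.429
M(incongruent) = 3092/6 = 515.333
Difference = 515.333 − 478.429 = 36.905 ms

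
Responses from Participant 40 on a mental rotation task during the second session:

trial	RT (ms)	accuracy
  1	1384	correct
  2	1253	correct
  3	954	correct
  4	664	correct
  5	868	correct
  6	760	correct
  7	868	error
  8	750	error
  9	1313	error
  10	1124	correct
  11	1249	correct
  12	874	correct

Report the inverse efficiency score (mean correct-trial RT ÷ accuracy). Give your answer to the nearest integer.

1353 ms

Correct trials (n=9): 1384, 1253, 954, 664, 868, 760, 1124, 1249, 874
Mean correct RT = 9130/9 = 1014.4444 ms
Proportion correct = 9/12
IES = 1014.4444 / (9/12) = 1352.593 ms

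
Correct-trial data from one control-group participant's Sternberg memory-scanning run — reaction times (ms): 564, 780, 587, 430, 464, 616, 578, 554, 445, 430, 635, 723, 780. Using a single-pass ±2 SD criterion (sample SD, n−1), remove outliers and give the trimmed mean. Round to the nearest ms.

584 ms

n = 13, ΣRT = 7586, M = 583.538
Σ(x−M)² = 182273.23; s = √(182273.23/12) = 123.245
Cutoffs: 583.538 ± 2·123.245 → [337.0, 830.0]
No RTs fall outside the cutoffs; all 13 retained. Mean = 7586/13 = 583.538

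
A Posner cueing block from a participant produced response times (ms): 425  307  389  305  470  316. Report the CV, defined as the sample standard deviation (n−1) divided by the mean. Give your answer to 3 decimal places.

0.190

n = 6, Σ = 2212, M = 368.6667
Σ(x−M)² = 24485.333; s = √(24485.333/5) = 69.9790
CV = 69.9790 / 368.6667 = 0.18982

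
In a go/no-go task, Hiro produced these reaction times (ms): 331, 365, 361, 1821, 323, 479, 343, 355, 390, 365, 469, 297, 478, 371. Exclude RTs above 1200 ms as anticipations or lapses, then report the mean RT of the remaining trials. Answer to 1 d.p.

Excluded: 1821
Retained (n=13): Σ = 4927
Mean = 4927/13 = 379.0000

379.0 ms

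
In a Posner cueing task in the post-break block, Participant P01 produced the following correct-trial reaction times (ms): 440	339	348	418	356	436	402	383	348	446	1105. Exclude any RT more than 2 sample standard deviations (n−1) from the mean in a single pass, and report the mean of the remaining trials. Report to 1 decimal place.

n = 11, ΣRT = 5021, M = 456.455
Σ(x−M)² = 478660.73; s = √(478660.73/10) = 218.783
Cutoffs: 456.455 ± 2·218.783 → [18.9, 894.0]
Outside: 1105 → excluded.
Retained (n=10): Σ = 3916, mean = 3916/10 = 391.600

391.6 ms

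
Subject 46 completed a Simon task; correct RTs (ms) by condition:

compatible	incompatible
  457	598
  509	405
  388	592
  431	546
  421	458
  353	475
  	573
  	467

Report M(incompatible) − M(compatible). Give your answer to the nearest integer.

88 ms

M(compatible) = 2559/6 = 426.500
M(incompatible) = 4114/8 = 514.250
Difference = 514.250 − 426.500 = 87.750 ms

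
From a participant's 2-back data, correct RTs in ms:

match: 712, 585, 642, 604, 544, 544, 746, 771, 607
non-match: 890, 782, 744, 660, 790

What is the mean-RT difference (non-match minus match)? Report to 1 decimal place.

M(match) = 5755/9 = 639.444
M(non-match) = 3866/5 = 773.200
Difference = 773.200 − 639.444 = 133.756 ms

133.8 ms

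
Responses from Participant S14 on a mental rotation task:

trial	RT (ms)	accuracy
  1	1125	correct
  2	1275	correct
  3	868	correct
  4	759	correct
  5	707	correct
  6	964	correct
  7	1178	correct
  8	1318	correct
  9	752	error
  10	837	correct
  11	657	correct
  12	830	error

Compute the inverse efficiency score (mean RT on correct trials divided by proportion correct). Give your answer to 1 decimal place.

Correct trials (n=10): 1125, 1275, 868, 759, 707, 964, 1178, 1318, 837, 657
Mean correct RT = 9688/10 = 968.8000 ms
Proportion correct = 10/12
IES = 968.8000 / (10/12) = 1162.560 ms

1162.6 ms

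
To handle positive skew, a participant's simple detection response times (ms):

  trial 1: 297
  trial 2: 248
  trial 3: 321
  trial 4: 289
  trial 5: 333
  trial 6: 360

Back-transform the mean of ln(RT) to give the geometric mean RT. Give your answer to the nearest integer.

306 ms

ln(RT): 5.6937, 5.5134, 5.7714, 5.6664, 5.8081, 5.8861
Mean ln(RT) = 34.3393/6 = 5.72321
Geometric mean = exp(5.72321) = 305.89 ms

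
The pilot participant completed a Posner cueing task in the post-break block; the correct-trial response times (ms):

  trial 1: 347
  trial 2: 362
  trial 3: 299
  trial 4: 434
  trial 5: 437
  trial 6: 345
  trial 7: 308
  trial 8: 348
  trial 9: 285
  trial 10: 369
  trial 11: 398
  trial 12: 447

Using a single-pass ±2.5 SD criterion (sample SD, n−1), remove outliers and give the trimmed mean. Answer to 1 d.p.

n = 12, ΣRT = 4379, M = 364.917
Σ(x−M)² = 32800.92; s = √(32800.92/11) = 54.607
Cutoffs: 364.917 ± 2.5·54.607 → [228.4, 501.4]
No RTs fall outside the cutoffs; all 12 retained. Mean = 4379/12 = 364.917

364.9 ms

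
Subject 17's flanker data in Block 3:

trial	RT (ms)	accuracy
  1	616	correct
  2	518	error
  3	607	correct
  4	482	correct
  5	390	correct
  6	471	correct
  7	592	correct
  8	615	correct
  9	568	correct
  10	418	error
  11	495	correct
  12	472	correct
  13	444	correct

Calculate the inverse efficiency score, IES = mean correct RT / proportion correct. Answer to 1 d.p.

Correct trials (n=11): 616, 607, 482, 390, 471, 592, 615, 568, 495, 472, 444
Mean correct RT = 5752/11 = 522.9091 ms
Proportion correct = 11/13
IES = 522.9091 / (11/13) = 617.983 ms

618.0 ms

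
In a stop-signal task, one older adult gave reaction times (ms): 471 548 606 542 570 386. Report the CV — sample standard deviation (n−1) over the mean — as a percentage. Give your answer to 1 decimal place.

15.3%

n = 6, Σ = 3123, M = 520.5000
Σ(x−M)² = 31519.500; s = √(31519.500/5) = 79.3971
CV = 79.3971 / 520.5000 = 0.15254 = 15.254%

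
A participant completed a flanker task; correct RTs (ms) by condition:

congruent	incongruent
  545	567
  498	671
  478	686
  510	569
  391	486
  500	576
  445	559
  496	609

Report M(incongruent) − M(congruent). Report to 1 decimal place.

M(congruent) = 3863/8 = 482.875
M(incongruent) = 4723/8 = 590.375
Difference = 590.375 − 482.875 = 107.500 ms

107.5 ms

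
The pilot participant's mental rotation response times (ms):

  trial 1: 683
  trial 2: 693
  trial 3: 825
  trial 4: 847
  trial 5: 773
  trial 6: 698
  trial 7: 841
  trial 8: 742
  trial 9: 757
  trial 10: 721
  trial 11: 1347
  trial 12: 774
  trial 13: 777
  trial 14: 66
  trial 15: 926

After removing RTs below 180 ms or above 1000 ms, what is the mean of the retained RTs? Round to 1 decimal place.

Excluded: 66, 1347
Retained (n=13): Σ = 10057
Mean = 10057/13 = 773.6154

773.6 ms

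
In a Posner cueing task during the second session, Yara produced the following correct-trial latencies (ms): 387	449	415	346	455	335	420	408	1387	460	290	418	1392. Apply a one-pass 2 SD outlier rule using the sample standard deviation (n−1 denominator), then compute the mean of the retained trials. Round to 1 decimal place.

398.5 ms

n = 13, ΣRT = 7162, M = 550.923
Σ(x−M)² = 1691570.92; s = √(1691570.92/12) = 375.452
Cutoffs: 550.923 ± 2·375.452 → [-200.0, 1301.8]
Outside: 1387, 1392 → excluded.
Retained (n=11): Σ = 4383, mean = 4383/11 = 398.455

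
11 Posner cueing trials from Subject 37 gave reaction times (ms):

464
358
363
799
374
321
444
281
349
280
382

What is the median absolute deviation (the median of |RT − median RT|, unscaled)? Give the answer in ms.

Sorted: 280, 281, 321, 349, 358, 363, 374, 382, 444, 464, 799 → median = 363
|x − 363|: 101, 5, 0, 436, 11, 42, 81, 82, 14, 83, 19
Sorted deviations: 0, 5, 11, 14, 19, 42, 81, 82, 83, 101, 436 → MAD = 42

42 ms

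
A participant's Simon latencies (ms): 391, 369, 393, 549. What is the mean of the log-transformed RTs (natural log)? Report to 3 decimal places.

ln(RT): 5.9687, 5.9108, 5.9738, 6.3081
Σ ln(RT) = 24.1614
Mean = 24.1614/4 = 6.04035

6.040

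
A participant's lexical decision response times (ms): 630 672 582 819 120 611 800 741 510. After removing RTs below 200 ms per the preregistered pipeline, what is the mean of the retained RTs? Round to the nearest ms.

671 ms

Excluded: 120
Retained (n=8): Σ = 5365
Mean = 5365/8 = 670.6250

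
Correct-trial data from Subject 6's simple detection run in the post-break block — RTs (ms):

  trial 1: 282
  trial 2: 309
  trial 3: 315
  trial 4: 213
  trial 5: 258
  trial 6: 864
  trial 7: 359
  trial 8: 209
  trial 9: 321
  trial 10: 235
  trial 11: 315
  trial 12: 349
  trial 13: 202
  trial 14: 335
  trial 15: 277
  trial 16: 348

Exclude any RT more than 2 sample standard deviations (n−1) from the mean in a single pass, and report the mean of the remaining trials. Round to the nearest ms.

288 ms

n = 16, ΣRT = 5191, M = 324.438
Σ(x−M)² = 351219.94; s = √(351219.94/15) = 153.019
Cutoffs: 324.438 ± 2·153.019 → [18.4, 630.5]
Outside: 864 → excluded.
Retained (n=15): Σ = 4327, mean = 4327/15 = 288.467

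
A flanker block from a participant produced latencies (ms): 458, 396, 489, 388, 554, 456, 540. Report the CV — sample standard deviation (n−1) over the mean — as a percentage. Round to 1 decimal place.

n = 7, Σ = 3281, M = 468.7143
Σ(x−M)² = 24845.429; s = √(24845.429/6) = 64.3499
CV = 64.3499 / 468.7143 = 0.13729 = 13.729%

13.7%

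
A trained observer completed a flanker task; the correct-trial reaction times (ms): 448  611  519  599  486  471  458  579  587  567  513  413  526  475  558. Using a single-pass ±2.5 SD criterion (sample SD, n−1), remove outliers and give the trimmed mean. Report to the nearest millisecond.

n = 15, ΣRT = 7810, M = 520.667
Σ(x−M)² = 52283.33; s = √(52283.33/14) = 61.111
Cutoffs: 520.667 ± 2.5·61.111 → [367.9, 673.4]
No RTs fall outside the cutoffs; all 15 retained. Mean = 7810/15 = 520.667

521 ms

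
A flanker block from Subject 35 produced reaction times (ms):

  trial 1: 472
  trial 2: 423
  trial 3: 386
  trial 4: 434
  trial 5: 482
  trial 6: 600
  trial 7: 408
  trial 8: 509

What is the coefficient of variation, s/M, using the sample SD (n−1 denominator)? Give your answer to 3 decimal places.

n = 8, Σ = 3714, M = 464.2500
Σ(x−M)² = 32709.500; s = √(32709.500/7) = 68.3578
CV = 68.3578 / 464.2500 = 0.14724

0.147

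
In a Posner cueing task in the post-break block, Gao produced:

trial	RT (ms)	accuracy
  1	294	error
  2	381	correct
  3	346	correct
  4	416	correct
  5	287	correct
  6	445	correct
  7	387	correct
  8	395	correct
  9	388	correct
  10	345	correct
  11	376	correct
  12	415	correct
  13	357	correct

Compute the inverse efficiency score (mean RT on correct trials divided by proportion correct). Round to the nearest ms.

Correct trials (n=12): 381, 346, 416, 287, 445, 387, 395, 388, 345, 376, 415, 357
Mean correct RT = 4538/12 = 378.1667 ms
Proportion correct = 12/13
IES = 378.1667 / (12/13) = 409.681 ms

410 ms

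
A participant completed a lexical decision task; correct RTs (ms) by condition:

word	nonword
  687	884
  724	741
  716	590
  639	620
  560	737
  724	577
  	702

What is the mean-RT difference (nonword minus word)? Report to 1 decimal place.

18.0 ms

M(word) = 4050/6 = 675.000
M(nonword) = 4851/7 = 693.000
Difference = 693.000 − 675.000 = 18.000 ms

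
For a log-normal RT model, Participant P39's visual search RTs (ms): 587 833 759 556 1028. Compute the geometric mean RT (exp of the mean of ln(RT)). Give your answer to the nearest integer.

733 ms

ln(RT): 6.3750, 6.7250, 6.6320, 6.3208, 6.9354
Mean ln(RT) = 32.9882/5 = 6.59764
Geometric mean = exp(6.59764) = 733.36 ms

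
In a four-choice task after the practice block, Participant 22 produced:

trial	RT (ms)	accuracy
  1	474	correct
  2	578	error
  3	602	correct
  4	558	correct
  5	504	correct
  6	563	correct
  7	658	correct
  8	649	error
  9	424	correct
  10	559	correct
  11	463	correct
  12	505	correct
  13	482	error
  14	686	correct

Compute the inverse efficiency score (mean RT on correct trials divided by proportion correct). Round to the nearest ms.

694 ms

Correct trials (n=11): 474, 602, 558, 504, 563, 658, 424, 559, 463, 505, 686
Mean correct RT = 5996/11 = 545.0909 ms
Proportion correct = 11/14
IES = 545.0909 / (11/14) = 693.752 ms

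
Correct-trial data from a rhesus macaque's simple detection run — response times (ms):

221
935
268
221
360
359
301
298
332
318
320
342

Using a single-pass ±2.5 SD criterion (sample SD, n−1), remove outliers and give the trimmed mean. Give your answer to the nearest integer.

n = 12, ΣRT = 4275, M = 356.250
Σ(x−M)² = 389360.25; s = √(389360.25/11) = 188.139
Cutoffs: 356.250 ± 2.5·188.139 → [-114.1, 826.6]
Outside: 935 → excluded.
Retained (n=11): Σ = 3340, mean = 3340/11 = 303.636

304 ms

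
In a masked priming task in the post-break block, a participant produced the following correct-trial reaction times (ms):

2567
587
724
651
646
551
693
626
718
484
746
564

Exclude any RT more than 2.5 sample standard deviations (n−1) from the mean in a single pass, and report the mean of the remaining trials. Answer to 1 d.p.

n = 12, ΣRT = 9557, M = 796.417
Σ(x−M)² = 3488114.92; s = √(3488114.92/11) = 563.118
Cutoffs: 796.417 ± 2.5·563.118 → [-611.4, 2204.2]
Outside: 2567 → excluded.
Retained (n=11): Σ = 6990, mean = 6990/11 = 635.455

635.5 ms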